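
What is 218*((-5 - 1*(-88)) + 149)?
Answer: 50576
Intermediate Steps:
218*((-5 - 1*(-88)) + 149) = 218*((-5 + 88) + 149) = 218*(83 + 149) = 218*232 = 50576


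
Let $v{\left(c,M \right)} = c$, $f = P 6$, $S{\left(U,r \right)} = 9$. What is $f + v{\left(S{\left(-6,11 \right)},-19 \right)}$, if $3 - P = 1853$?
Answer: $-11091$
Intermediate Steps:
$P = -1850$ ($P = 3 - 1853 = -1850$)
$f = -11100$ ($f = \left(-1850\right) 6 = -11100$)
$f + v{\left(S{\left(-6,11 \right)},-19 \right)} = -11100 + 9 = -11091$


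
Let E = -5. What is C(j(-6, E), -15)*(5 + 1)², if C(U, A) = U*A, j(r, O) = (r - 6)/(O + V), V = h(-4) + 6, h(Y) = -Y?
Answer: 1296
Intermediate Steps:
V = 10 (V = -1*(-4) + 6 = 4 + 6 = 10)
j(r, O) = (-6 + r)/(10 + O) (j(r, O) = (r - 6)/(O + 10) = (-6 + r)/(10 + O))
C(U, A) = A*U
C(j(-6, E), -15)*(5 + 1)² = (-15*(-6 - 6)/(10 - 5))*(5 + 1)² = -15*(-12)/5*6² = -3*(-12)*36 = -15*(-12/5)*36 = 36*36 = 1296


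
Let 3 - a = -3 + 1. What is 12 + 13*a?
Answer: 77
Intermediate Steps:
a = 5 (a = 3 - (-3 + 1) = 3 - 1*(-2) = 3 + 2 = 5)
12 + 13*a = 12 + 13*5 = 12 + 65 = 77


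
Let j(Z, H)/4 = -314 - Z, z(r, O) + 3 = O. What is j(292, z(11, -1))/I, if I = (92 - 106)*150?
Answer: 202/175 ≈ 1.1543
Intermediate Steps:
z(r, O) = -3 + O
j(Z, H) = -1256 - 4*Z (j(Z, H) = 4*(-314 - Z) = -1256 - 4*Z)
I = -2100 (I = -14*150 = -2100)
j(292, z(11, -1))/I = (-1256 - 4*292)/(-2100) = (-1256 - 1168)*(-1/2100) = -2424*(-1/2100) = 202/175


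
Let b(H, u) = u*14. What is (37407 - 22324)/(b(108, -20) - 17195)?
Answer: -15083/17475 ≈ -0.86312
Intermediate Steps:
b(H, u) = 14*u
(37407 - 22324)/(b(108, -20) - 17195) = (37407 - 22324)/(14*(-20) - 17195) = 15083/(-280 - 17195) = 15083/(-17475) = 15083*(-1/17475) = -15083/17475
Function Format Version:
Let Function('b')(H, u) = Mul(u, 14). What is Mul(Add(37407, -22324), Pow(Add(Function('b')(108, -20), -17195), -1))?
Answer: Rational(-15083, 17475) ≈ -0.86312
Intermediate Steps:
Function('b')(H, u) = Mul(14, u)
Mul(Add(37407, -22324), Pow(Add(Function('b')(108, -20), -17195), -1)) = Mul(Add(37407, -22324), Pow(Add(Mul(14, -20), -17195), -1)) = Mul(15083, Pow(Add(-280, -17195), -1)) = Mul(15083, Pow(-17475, -1)) = Mul(15083, Rational(-1, 17475)) = Rational(-15083, 17475)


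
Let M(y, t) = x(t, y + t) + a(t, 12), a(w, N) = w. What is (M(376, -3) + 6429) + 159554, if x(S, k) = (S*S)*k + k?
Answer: 169710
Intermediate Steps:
x(S, k) = k + k*S² (x(S, k) = S²*k + k = k*S² + k = k + k*S²)
M(y, t) = t + (1 + t²)*(t + y) (M(y, t) = (y + t)*(1 + t²) + t = (t + y)*(1 + t²) + t = (1 + t²)*(t + y) + t = t + (1 + t²)*(t + y))
(M(376, -3) + 6429) + 159554 = ((-3 + (1 + (-3)²)*(-3 + 376)) + 6429) + 159554 = ((-3 + (1 + 9)*373) + 6429) + 159554 = ((-3 + 10*373) + 6429) + 159554 = ((-3 + 3730) + 6429) + 159554 = (3727 + 6429) + 159554 = 10156 + 159554 = 169710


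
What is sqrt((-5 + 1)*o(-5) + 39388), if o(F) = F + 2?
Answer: 10*sqrt(394) ≈ 198.49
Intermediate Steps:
o(F) = 2 + F
sqrt((-5 + 1)*o(-5) + 39388) = sqrt((-5 + 1)*(2 - 5) + 39388) = sqrt(-4*(-3) + 39388) = sqrt(12 + 39388) = sqrt(39400) = 10*sqrt(394)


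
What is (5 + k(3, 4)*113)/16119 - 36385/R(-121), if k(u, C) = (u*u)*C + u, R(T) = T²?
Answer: -521893723/235998279 ≈ -2.2114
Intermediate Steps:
k(u, C) = u + C*u² (k(u, C) = u²*C + u = C*u² + u = u + C*u²)
(5 + k(3, 4)*113)/16119 - 36385/R(-121) = (5 + (3*(1 + 4*3))*113)/16119 - 36385/((-121)²) = (5 + (3*(1 + 12))*113)*(1/16119) - 36385/14641 = (5 + (3*13)*113)*(1/16119) - 36385*1/14641 = (5 + 39*113)*(1/16119) - 36385/14641 = (5 + 4407)*(1/16119) - 36385/14641 = 4412*(1/16119) - 36385/14641 = 4412/16119 - 36385/14641 = -521893723/235998279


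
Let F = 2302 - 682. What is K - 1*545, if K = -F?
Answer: -2165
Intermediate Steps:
F = 1620
K = -1620 (K = -1*1620 = -1620)
K - 1*545 = -1620 - 1*545 = -1620 - 545 = -2165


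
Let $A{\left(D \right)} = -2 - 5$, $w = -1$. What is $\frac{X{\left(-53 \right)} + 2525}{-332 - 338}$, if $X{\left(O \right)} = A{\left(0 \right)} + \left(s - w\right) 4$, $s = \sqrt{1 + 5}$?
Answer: $- \frac{1261}{335} - \frac{2 \sqrt{6}}{335} \approx -3.7788$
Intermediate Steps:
$s = \sqrt{6} \approx 2.4495$
$A{\left(D \right)} = -7$
$X{\left(O \right)} = -3 + 4 \sqrt{6}$ ($X{\left(O \right)} = -7 + \left(\sqrt{6} - -1\right) 4 = -7 + \left(\sqrt{6} + 1\right) 4 = -7 + \left(1 + \sqrt{6}\right) 4 = -7 + \left(4 + 4 \sqrt{6}\right) = -3 + 4 \sqrt{6}$)
$\frac{X{\left(-53 \right)} + 2525}{-332 - 338} = \frac{\left(-3 + 4 \sqrt{6}\right) + 2525}{-332 - 338} = \frac{2522 + 4 \sqrt{6}}{-670} = \left(2522 + 4 \sqrt{6}\right) \left(- \frac{1}{670}\right) = - \frac{1261}{335} - \frac{2 \sqrt{6}}{335}$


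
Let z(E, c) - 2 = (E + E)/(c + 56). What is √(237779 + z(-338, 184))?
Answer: √214000365/30 ≈ 487.63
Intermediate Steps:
z(E, c) = 2 + 2*E/(56 + c) (z(E, c) = 2 + (E + E)/(c + 56) = 2 + (2*E)/(56 + c) = 2 + 2*E/(56 + c))
√(237779 + z(-338, 184)) = √(237779 + 2*(56 - 338 + 184)/(56 + 184)) = √(237779 + 2*(-98)/240) = √(237779 + 2*(1/240)*(-98)) = √(237779 - 49/60) = √(14266691/60) = √214000365/30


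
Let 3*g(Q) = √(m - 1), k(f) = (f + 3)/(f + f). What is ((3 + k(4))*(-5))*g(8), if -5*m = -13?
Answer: -31*√10/12 ≈ -8.1692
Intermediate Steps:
m = 13/5 (m = -⅕*(-13) = 13/5 ≈ 2.6000)
k(f) = (3 + f)/(2*f) (k(f) = (3 + f)/((2*f)) = (3 + f)*(1/(2*f)) = (3 + f)/(2*f))
g(Q) = 2*√10/15 (g(Q) = √(13/5 - 1)/3 = √(8/5)/3 = (2*√10/5)/3 = 2*√10/15)
((3 + k(4))*(-5))*g(8) = ((3 + (½)*(3 + 4)/4)*(-5))*(2*√10/15) = ((3 + (½)*(¼)*7)*(-5))*(2*√10/15) = ((3 + 7/8)*(-5))*(2*√10/15) = ((31/8)*(-5))*(2*√10/15) = -31*√10/12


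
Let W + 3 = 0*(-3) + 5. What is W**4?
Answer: 16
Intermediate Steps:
W = 2 (W = -3 + (0*(-3) + 5) = -3 + (0 + 5) = -3 + 5 = 2)
W**4 = 2**4 = 16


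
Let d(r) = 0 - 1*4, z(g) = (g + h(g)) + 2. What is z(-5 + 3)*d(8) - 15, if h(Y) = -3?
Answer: -3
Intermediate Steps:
z(g) = -1 + g (z(g) = (g - 3) + 2 = (-3 + g) + 2 = -1 + g)
d(r) = -4 (d(r) = 0 - 4 = -4)
z(-5 + 3)*d(8) - 15 = (-1 + (-5 + 3))*(-4) - 15 = (-1 - 2)*(-4) - 15 = -3*(-4) - 15 = 12 - 15 = -3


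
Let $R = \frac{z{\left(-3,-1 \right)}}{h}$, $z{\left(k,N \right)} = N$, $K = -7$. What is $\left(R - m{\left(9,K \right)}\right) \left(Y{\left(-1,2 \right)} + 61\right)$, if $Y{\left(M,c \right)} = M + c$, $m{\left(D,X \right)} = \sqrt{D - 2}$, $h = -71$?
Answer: $\frac{62}{71} - 62 \sqrt{7} \approx -163.16$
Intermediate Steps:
$m{\left(D,X \right)} = \sqrt{-2 + D}$
$R = \frac{1}{71}$ ($R = - \frac{1}{-71} = \left(-1\right) \left(- \frac{1}{71}\right) = \frac{1}{71} \approx 0.014085$)
$\left(R - m{\left(9,K \right)}\right) \left(Y{\left(-1,2 \right)} + 61\right) = \left(\frac{1}{71} - \sqrt{-2 + 9}\right) \left(\left(-1 + 2\right) + 61\right) = \left(\frac{1}{71} - \sqrt{7}\right) \left(1 + 61\right) = \left(\frac{1}{71} - \sqrt{7}\right) 62 = \frac{62}{71} - 62 \sqrt{7}$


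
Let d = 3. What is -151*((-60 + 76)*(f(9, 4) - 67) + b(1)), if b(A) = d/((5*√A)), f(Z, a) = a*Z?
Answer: 374027/5 ≈ 74805.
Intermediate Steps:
f(Z, a) = Z*a
b(A) = 3/(5*√A) (b(A) = 3/((5*√A)) = 3*(1/(5*√A)) = 3/(5*√A))
-151*((-60 + 76)*(f(9, 4) - 67) + b(1)) = -151*((-60 + 76)*(9*4 - 67) + 3/(5*√1)) = -151*(16*(36 - 67) + (⅗)*1) = -151*(16*(-31) + ⅗) = -151*(-496 + ⅗) = -151*(-2477/5) = 374027/5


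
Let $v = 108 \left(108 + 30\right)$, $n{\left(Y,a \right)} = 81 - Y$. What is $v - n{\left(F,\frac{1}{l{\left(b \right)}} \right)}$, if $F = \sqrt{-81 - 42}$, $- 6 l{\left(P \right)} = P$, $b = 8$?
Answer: $14823 + i \sqrt{123} \approx 14823.0 + 11.091 i$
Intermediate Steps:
$l{\left(P \right)} = - \frac{P}{6}$
$F = i \sqrt{123}$ ($F = \sqrt{-123} = i \sqrt{123} \approx 11.091 i$)
$v = 14904$ ($v = 108 \cdot 138 = 14904$)
$v - n{\left(F,\frac{1}{l{\left(b \right)}} \right)} = 14904 - \left(81 - i \sqrt{123}\right) = 14823 + i \sqrt{123}$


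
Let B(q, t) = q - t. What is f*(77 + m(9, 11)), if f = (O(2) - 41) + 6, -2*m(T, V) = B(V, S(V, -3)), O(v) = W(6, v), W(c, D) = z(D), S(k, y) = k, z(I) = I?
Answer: -2541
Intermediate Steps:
W(c, D) = D
O(v) = v
m(T, V) = 0 (m(T, V) = -(V - V)/2 = -1/2*0 = 0)
f = -33 (f = (2 - 41) + 6 = -39 + 6 = -33)
f*(77 + m(9, 11)) = -33*(77 + 0) = -33*77 = -2541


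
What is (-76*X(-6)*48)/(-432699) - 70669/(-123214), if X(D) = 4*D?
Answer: 6596924501/17771524862 ≈ 0.37121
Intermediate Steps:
(-76*X(-6)*48)/(-432699) - 70669/(-123214) = (-304*(-6)*48)/(-432699) - 70669/(-123214) = (-76*(-24)*48)*(-1/432699) - 70669*(-1/123214) = (1824*48)*(-1/432699) + 70669/123214 = 87552*(-1/432699) + 70669/123214 = -29184/144233 + 70669/123214 = 6596924501/17771524862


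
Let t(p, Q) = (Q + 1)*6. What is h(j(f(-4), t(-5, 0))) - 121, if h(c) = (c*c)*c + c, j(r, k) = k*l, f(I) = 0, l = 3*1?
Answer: 5729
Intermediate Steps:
l = 3
t(p, Q) = 6 + 6*Q (t(p, Q) = (1 + Q)*6 = 6 + 6*Q)
j(r, k) = 3*k (j(r, k) = k*3 = 3*k)
h(c) = c + c**3 (h(c) = c**2*c + c = c**3 + c = c + c**3)
h(j(f(-4), t(-5, 0))) - 121 = (3*(6 + 6*0) + (3*(6 + 6*0))**3) - 121 = (3*(6 + 0) + (3*(6 + 0))**3) - 121 = (3*6 + (3*6)**3) - 121 = (18 + 18**3) - 121 = (18 + 5832) - 121 = 5850 - 121 = 5729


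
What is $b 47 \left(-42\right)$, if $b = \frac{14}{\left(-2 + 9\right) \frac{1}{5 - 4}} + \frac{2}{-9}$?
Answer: $- \frac{10528}{3} \approx -3509.3$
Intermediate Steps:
$b = \frac{16}{9}$ ($b = \frac{14}{7 \cdot 1^{-1}} + 2 \left(- \frac{1}{9}\right) = \frac{14}{7 \cdot 1} - \frac{2}{9} = \frac{14}{7} - \frac{2}{9} = 14 \cdot \frac{1}{7} - \frac{2}{9} = 2 - \frac{2}{9} = \frac{16}{9} \approx 1.7778$)
$b 47 \left(-42\right) = \frac{16}{9} \cdot 47 \left(-42\right) = \frac{752}{9} \left(-42\right) = - \frac{10528}{3}$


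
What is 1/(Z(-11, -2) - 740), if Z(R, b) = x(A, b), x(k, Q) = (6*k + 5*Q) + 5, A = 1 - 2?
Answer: -1/751 ≈ -0.0013316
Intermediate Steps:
A = -1
x(k, Q) = 5 + 5*Q + 6*k (x(k, Q) = (5*Q + 6*k) + 5 = 5 + 5*Q + 6*k)
Z(R, b) = -1 + 5*b (Z(R, b) = 5 + 5*b + 6*(-1) = 5 + 5*b - 6 = -1 + 5*b)
1/(Z(-11, -2) - 740) = 1/((-1 + 5*(-2)) - 740) = 1/((-1 - 10) - 740) = 1/(-11 - 740) = 1/(-751) = -1/751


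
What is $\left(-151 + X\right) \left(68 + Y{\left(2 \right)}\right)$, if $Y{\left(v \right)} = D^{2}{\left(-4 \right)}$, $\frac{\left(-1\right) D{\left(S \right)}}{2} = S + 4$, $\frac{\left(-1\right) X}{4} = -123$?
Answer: $23188$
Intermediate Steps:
$X = 492$ ($X = \left(-4\right) \left(-123\right) = 492$)
$D{\left(S \right)} = -8 - 2 S$ ($D{\left(S \right)} = - 2 \left(S + 4\right) = - 2 \left(4 + S\right) = -8 - 2 S$)
$Y{\left(v \right)} = 0$ ($Y{\left(v \right)} = \left(-8 - -8\right)^{2} = \left(-8 + 8\right)^{2} = 0^{2} = 0$)
$\left(-151 + X\right) \left(68 + Y{\left(2 \right)}\right) = \left(-151 + 492\right) \left(68 + 0\right) = 341 \cdot 68 = 23188$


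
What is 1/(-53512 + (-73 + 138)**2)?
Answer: -1/49287 ≈ -2.0289e-5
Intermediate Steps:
1/(-53512 + (-73 + 138)**2) = 1/(-53512 + 65**2) = 1/(-53512 + 4225) = 1/(-49287) = -1/49287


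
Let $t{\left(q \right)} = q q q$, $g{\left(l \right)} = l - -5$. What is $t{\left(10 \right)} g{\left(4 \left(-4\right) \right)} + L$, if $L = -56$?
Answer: $-11056$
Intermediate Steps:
$g{\left(l \right)} = 5 + l$ ($g{\left(l \right)} = l + 5 = 5 + l$)
$t{\left(q \right)} = q^{3}$ ($t{\left(q \right)} = q^{2} q = q^{3}$)
$t{\left(10 \right)} g{\left(4 \left(-4\right) \right)} + L = 10^{3} \left(5 + 4 \left(-4\right)\right) - 56 = 1000 \left(5 - 16\right) - 56 = 1000 \left(-11\right) - 56 = -11000 - 56 = -11056$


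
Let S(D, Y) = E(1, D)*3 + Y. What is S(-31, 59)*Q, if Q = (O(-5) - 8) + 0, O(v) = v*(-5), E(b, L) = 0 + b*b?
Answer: 1054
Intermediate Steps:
E(b, L) = b**2 (E(b, L) = 0 + b**2 = b**2)
O(v) = -5*v
S(D, Y) = 3 + Y (S(D, Y) = 1**2*3 + Y = 1*3 + Y = 3 + Y)
Q = 17 (Q = (-5*(-5) - 8) + 0 = (25 - 8) + 0 = 17 + 0 = 17)
S(-31, 59)*Q = (3 + 59)*17 = 62*17 = 1054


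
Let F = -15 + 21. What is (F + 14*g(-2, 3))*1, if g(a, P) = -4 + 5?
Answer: 20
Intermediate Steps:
F = 6
g(a, P) = 1
(F + 14*g(-2, 3))*1 = (6 + 14*1)*1 = (6 + 14)*1 = 20*1 = 20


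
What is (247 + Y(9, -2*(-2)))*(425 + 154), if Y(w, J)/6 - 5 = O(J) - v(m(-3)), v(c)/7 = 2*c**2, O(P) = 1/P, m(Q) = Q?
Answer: -552945/2 ≈ -2.7647e+5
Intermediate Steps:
v(c) = 14*c**2 (v(c) = 7*(2*c**2) = 14*c**2)
Y(w, J) = -726 + 6/J (Y(w, J) = 30 + 6*(1/J - 14*(-3)**2) = 30 + 6*(1/J - 14*9) = 30 + 6*(1/J - 1*126) = 30 + 6*(1/J - 126) = 30 + 6*(-126 + 1/J) = 30 + (-756 + 6/J) = -726 + 6/J)
(247 + Y(9, -2*(-2)))*(425 + 154) = (247 + (-726 + 6/((-2*(-2)))))*(425 + 154) = (247 + (-726 + 6/4))*579 = (247 + (-726 + 6*(1/4)))*579 = (247 + (-726 + 3/2))*579 = (247 - 1449/2)*579 = -955/2*579 = -552945/2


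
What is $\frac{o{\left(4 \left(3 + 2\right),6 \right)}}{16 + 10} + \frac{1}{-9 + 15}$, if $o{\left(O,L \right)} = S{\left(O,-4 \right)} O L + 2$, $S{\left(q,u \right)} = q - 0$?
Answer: $\frac{7219}{78} \approx 92.551$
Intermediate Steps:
$S{\left(q,u \right)} = q$ ($S{\left(q,u \right)} = q + 0 = q$)
$o{\left(O,L \right)} = 2 + L O^{2}$ ($o{\left(O,L \right)} = O O L + 2 = O^{2} L + 2 = L O^{2} + 2 = 2 + L O^{2}$)
$\frac{o{\left(4 \left(3 + 2\right),6 \right)}}{16 + 10} + \frac{1}{-9 + 15} = \frac{2 + 6 \left(4 \left(3 + 2\right)\right)^{2}}{16 + 10} + \frac{1}{-9 + 15} = \frac{2 + 6 \left(4 \cdot 5\right)^{2}}{26} + \frac{1}{6} = \left(2 + 6 \cdot 20^{2}\right) \frac{1}{26} + \frac{1}{6} = \left(2 + 6 \cdot 400\right) \frac{1}{26} + \frac{1}{6} = \left(2 + 2400\right) \frac{1}{26} + \frac{1}{6} = 2402 \cdot \frac{1}{26} + \frac{1}{6} = \frac{1201}{13} + \frac{1}{6} = \frac{7219}{78}$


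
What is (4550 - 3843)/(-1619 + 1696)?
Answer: 101/11 ≈ 9.1818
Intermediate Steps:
(4550 - 3843)/(-1619 + 1696) = 707/77 = 707*(1/77) = 101/11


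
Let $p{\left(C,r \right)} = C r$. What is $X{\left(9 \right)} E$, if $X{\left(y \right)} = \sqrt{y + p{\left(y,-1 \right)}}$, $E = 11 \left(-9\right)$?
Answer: $0$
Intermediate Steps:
$E = -99$
$X{\left(y \right)} = 0$ ($X{\left(y \right)} = \sqrt{y + y \left(-1\right)} = \sqrt{y - y} = \sqrt{0} = 0$)
$X{\left(9 \right)} E = 0 \left(-99\right) = 0$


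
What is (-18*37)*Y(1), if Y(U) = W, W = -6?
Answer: 3996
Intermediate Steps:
Y(U) = -6
(-18*37)*Y(1) = -18*37*(-6) = -666*(-6) = 3996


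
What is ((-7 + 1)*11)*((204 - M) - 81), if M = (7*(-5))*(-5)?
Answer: 3432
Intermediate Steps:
M = 175 (M = -35*(-5) = 175)
((-7 + 1)*11)*((204 - M) - 81) = ((-7 + 1)*11)*((204 - 1*175) - 81) = (-6*11)*((204 - 175) - 81) = -66*(29 - 81) = -66*(-52) = 3432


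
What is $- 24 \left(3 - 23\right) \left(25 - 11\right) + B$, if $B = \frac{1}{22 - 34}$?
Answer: $\frac{80639}{12} \approx 6719.9$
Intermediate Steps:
$B = - \frac{1}{12}$ ($B = \frac{1}{-12} = - \frac{1}{12} \approx -0.083333$)
$- 24 \left(3 - 23\right) \left(25 - 11\right) + B = - 24 \left(3 - 23\right) \left(25 - 11\right) - \frac{1}{12} = - 24 \left(\left(-20\right) 14\right) - \frac{1}{12} = \left(-24\right) \left(-280\right) - \frac{1}{12} = 6720 - \frac{1}{12} = \frac{80639}{12}$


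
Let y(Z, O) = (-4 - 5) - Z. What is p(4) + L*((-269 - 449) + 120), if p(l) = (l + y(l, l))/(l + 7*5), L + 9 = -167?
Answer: 1368221/13 ≈ 1.0525e+5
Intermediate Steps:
L = -176 (L = -9 - 167 = -176)
y(Z, O) = -9 - Z
p(l) = -9/(35 + l) (p(l) = (l + (-9 - l))/(l + 7*5) = -9/(l + 35) = -9/(35 + l))
p(4) + L*((-269 - 449) + 120) = -9/(35 + 4) - 176*((-269 - 449) + 120) = -9/39 - 176*(-718 + 120) = -9*1/39 - 176*(-598) = -3/13 + 105248 = 1368221/13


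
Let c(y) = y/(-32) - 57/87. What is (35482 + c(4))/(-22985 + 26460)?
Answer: 8231643/806200 ≈ 10.210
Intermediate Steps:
c(y) = -19/29 - y/32 (c(y) = y*(-1/32) - 57*1/87 = -y/32 - 19/29 = -19/29 - y/32)
(35482 + c(4))/(-22985 + 26460) = (35482 + (-19/29 - 1/32*4))/(-22985 + 26460) = (35482 + (-19/29 - ⅛))/3475 = (35482 - 181/232)*(1/3475) = (8231643/232)*(1/3475) = 8231643/806200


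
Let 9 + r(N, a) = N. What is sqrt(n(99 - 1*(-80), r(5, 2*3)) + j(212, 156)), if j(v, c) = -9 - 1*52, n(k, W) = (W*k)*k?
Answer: 5*I*sqrt(5129) ≈ 358.08*I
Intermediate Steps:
r(N, a) = -9 + N
n(k, W) = W*k**2
j(v, c) = -61 (j(v, c) = -9 - 52 = -61)
sqrt(n(99 - 1*(-80), r(5, 2*3)) + j(212, 156)) = sqrt((-9 + 5)*(99 - 1*(-80))**2 - 61) = sqrt(-4*(99 + 80)**2 - 61) = sqrt(-4*179**2 - 61) = sqrt(-4*32041 - 61) = sqrt(-128164 - 61) = sqrt(-128225) = 5*I*sqrt(5129)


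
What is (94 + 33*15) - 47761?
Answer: -47172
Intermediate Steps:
(94 + 33*15) - 47761 = (94 + 495) - 47761 = 589 - 47761 = -47172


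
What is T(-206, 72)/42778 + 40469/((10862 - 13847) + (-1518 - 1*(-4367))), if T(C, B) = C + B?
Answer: -865600553/2908904 ≈ -297.57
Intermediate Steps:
T(C, B) = B + C
T(-206, 72)/42778 + 40469/((10862 - 13847) + (-1518 - 1*(-4367))) = (72 - 206)/42778 + 40469/((10862 - 13847) + (-1518 - 1*(-4367))) = -134*1/42778 + 40469/(-2985 + (-1518 + 4367)) = -67/21389 + 40469/(-2985 + 2849) = -67/21389 + 40469/(-136) = -67/21389 + 40469*(-1/136) = -67/21389 - 40469/136 = -865600553/2908904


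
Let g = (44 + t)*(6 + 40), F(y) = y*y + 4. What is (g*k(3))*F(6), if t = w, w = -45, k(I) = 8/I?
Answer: -14720/3 ≈ -4906.7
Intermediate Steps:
t = -45
F(y) = 4 + y² (F(y) = y² + 4 = 4 + y²)
g = -46 (g = (44 - 45)*(6 + 40) = -1*46 = -46)
(g*k(3))*F(6) = (-368/3)*(4 + 6²) = (-368/3)*(4 + 36) = -46*8/3*40 = -368/3*40 = -14720/3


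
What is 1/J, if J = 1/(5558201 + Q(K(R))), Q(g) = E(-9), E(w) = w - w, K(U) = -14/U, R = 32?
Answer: 5558201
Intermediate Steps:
E(w) = 0
Q(g) = 0
J = 1/5558201 (J = 1/(5558201 + 0) = 1/5558201 ≈ 1.7991e-7)
1/J = 1/(1/5558201) = 5558201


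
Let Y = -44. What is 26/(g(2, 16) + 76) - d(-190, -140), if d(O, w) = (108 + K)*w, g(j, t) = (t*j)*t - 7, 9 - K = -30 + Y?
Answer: 15535966/581 ≈ 26740.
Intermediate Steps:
K = 83 (K = 9 - (-30 - 44) = 9 - 1*(-74) = 9 + 74 = 83)
g(j, t) = -7 + j*t**2 (g(j, t) = (j*t)*t - 7 = j*t**2 - 7 = -7 + j*t**2)
d(O, w) = 191*w (d(O, w) = (108 + 83)*w = 191*w)
26/(g(2, 16) + 76) - d(-190, -140) = 26/((-7 + 2*16**2) + 76) - 191*(-140) = 26/((-7 + 2*256) + 76) - 1*(-26740) = 26/((-7 + 512) + 76) + 26740 = 26/(505 + 76) + 26740 = 26/581 + 26740 = 15535966/581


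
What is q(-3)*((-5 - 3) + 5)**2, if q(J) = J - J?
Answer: 0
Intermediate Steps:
q(J) = 0
q(-3)*((-5 - 3) + 5)**2 = 0*((-5 - 3) + 5)**2 = 0*(-8 + 5)**2 = 0*(-3)**2 = 0*9 = 0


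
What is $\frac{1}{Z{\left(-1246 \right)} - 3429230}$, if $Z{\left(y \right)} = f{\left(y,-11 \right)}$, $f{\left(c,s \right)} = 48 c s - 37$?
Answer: $- \frac{1}{2771379} \approx -3.6083 \cdot 10^{-7}$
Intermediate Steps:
$f{\left(c,s \right)} = -37 + 48 c s$ ($f{\left(c,s \right)} = 48 c s - 37 = -37 + 48 c s$)
$Z{\left(y \right)} = -37 - 528 y$ ($Z{\left(y \right)} = -37 + 48 y \left(-11\right) = -37 - 528 y$)
$\frac{1}{Z{\left(-1246 \right)} - 3429230} = \frac{1}{\left(-37 - -657888\right) - 3429230} = \frac{1}{\left(-37 + 657888\right) - 3429230} = \frac{1}{657851 - 3429230} = \frac{1}{-2771379} = - \frac{1}{2771379}$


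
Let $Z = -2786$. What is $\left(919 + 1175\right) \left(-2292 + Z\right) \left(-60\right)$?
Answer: $637999920$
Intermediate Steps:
$\left(919 + 1175\right) \left(-2292 + Z\right) \left(-60\right) = \left(919 + 1175\right) \left(-2292 - 2786\right) \left(-60\right) = 2094 \left(-5078\right) \left(-60\right) = \left(-10633332\right) \left(-60\right) = 637999920$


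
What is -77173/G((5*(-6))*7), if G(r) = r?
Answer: 77173/210 ≈ 367.49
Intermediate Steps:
-77173/G((5*(-6))*7) = -77173/((5*(-6))*7) = -77173/((-30*7)) = -77173/(-210) = -77173*(-1/210) = 77173/210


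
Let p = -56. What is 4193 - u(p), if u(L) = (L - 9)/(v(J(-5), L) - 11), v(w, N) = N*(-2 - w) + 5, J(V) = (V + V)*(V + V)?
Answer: 23925323/5706 ≈ 4193.0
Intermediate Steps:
J(V) = 4*V² (J(V) = (2*V)*(2*V) = 4*V²)
v(w, N) = 5 + N*(-2 - w)
u(L) = (-9 + L)/(-6 - 102*L) (u(L) = (L - 9)/((5 - 2*L - L*4*(-5)²) - 11) = (-9 + L)/((5 - 2*L - L*4*25) - 11) = (-9 + L)/((5 - 2*L - 1*L*100) - 11) = (-9 + L)/((5 - 2*L - 100*L) - 11) = (-9 + L)/((5 - 102*L) - 11) = (-9 + L)/(-6 - 102*L))
4193 - u(p) = 4193 - (9 - 1*(-56))/(6*(1 + 17*(-56))) = 4193 - (9 + 56)/(6*(1 - 952)) = 4193 - 65/(6*(-951)) = 4193 - (-1)*65/(6*951) = 4193 - 1*(-65/5706) = 4193 + 65/5706 = 23925323/5706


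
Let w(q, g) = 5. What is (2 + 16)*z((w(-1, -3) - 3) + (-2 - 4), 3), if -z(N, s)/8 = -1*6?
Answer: 864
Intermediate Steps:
z(N, s) = 48 (z(N, s) = -(-8)*6 = -8*(-6) = 48)
(2 + 16)*z((w(-1, -3) - 3) + (-2 - 4), 3) = (2 + 16)*48 = 18*48 = 864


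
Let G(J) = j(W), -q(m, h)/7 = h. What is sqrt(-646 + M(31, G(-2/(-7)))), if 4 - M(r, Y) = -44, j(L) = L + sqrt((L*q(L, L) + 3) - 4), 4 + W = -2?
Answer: I*sqrt(598) ≈ 24.454*I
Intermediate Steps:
q(m, h) = -7*h
W = -6 (W = -4 - 2 = -6)
j(L) = L + sqrt(-1 - 7*L**2) (j(L) = L + sqrt((L*(-7*L) + 3) - 4) = L + sqrt((-7*L**2 + 3) - 4) = L + sqrt((3 - 7*L**2) - 4) = L + sqrt(-1 - 7*L**2))
G(J) = -6 + I*sqrt(253) (G(J) = -6 + sqrt(-1 - 7*(-6)**2) = -6 + sqrt(-1 - 7*36) = -6 + sqrt(-1 - 252) = -6 + sqrt(-253) = -6 + I*sqrt(253))
M(r, Y) = 48 (M(r, Y) = 4 - 1*(-44) = 4 + 44 = 48)
sqrt(-646 + M(31, G(-2/(-7)))) = sqrt(-646 + 48) = sqrt(-598) = I*sqrt(598)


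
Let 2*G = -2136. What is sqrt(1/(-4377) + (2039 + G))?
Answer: sqrt(18602538882)/4377 ≈ 31.161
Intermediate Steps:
G = -1068 (G = (1/2)*(-2136) = -1068)
sqrt(1/(-4377) + (2039 + G)) = sqrt(1/(-4377) + (2039 - 1068)) = sqrt(-1/4377 + 971) = sqrt(4250066/4377) = sqrt(18602538882)/4377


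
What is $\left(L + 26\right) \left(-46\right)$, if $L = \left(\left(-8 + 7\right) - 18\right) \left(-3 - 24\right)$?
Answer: $-24794$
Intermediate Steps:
$L = 513$ ($L = \left(-1 - 18\right) \left(-27\right) = \left(-19\right) \left(-27\right) = 513$)
$\left(L + 26\right) \left(-46\right) = \left(513 + 26\right) \left(-46\right) = 539 \left(-46\right) = -24794$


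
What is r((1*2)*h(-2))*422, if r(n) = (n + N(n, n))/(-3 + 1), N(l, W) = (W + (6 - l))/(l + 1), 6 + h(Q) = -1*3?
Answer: 65832/17 ≈ 3872.5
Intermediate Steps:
h(Q) = -9 (h(Q) = -6 - 1*3 = -6 - 3 = -9)
N(l, W) = (6 + W - l)/(1 + l)
r(n) = -3/(1 + n) - n/2 (r(n) = (n + (6 + n - n)/(1 + n))/(-3 + 1) = (n + 6/(1 + n))/(-2) = (n + 6/(1 + n))*(-½) = -3/(1 + n) - n/2)
r((1*2)*h(-2))*422 = ((-6 - (1*2)*(-9)*(1 + (1*2)*(-9)))/(2*(1 + (1*2)*(-9))))*422 = ((-6 - 2*(-9)*(1 + 2*(-9)))/(2*(1 + 2*(-9))))*422 = ((-6 - 1*(-18)*(1 - 18))/(2*(1 - 18)))*422 = ((½)*(-6 - 1*(-18)*(-17))/(-17))*422 = ((½)*(-1/17)*(-6 - 306))*422 = ((½)*(-1/17)*(-312))*422 = (156/17)*422 = 65832/17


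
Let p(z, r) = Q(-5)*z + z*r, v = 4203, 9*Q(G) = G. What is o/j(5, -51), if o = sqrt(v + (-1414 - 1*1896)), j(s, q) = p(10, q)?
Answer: -9*sqrt(893)/4640 ≈ -0.057963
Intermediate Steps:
Q(G) = G/9
p(z, r) = -5*z/9 + r*z (p(z, r) = ((1/9)*(-5))*z + z*r = -5*z/9 + r*z)
j(s, q) = -50/9 + 10*q (j(s, q) = (1/9)*10*(-5 + 9*q) = -50/9 + 10*q)
o = sqrt(893) (o = sqrt(4203 + (-1414 - 1*1896)) = sqrt(4203 + (-1414 - 1896)) = sqrt(4203 - 3310) = sqrt(893) ≈ 29.883)
o/j(5, -51) = sqrt(893)/(-50/9 + 10*(-51)) = sqrt(893)/(-50/9 - 510) = sqrt(893)/(-4640/9) = sqrt(893)*(-9/4640) = -9*sqrt(893)/4640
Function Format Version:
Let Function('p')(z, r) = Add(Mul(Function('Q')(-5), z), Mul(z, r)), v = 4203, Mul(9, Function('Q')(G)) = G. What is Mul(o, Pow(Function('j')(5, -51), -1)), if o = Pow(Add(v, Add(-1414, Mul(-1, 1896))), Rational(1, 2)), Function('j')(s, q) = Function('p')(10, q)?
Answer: Mul(Rational(-9, 4640), Pow(893, Rational(1, 2))) ≈ -0.057963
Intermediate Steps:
Function('Q')(G) = Mul(Rational(1, 9), G)
Function('p')(z, r) = Add(Mul(Rational(-5, 9), z), Mul(r, z)) (Function('p')(z, r) = Add(Mul(Mul(Rational(1, 9), -5), z), Mul(z, r)) = Add(Mul(Rational(-5, 9), z), Mul(r, z)))
Function('j')(s, q) = Add(Rational(-50, 9), Mul(10, q)) (Function('j')(s, q) = Mul(Rational(1, 9), 10, Add(-5, Mul(9, q))) = Add(Rational(-50, 9), Mul(10, q)))
o = Pow(893, Rational(1, 2)) (o = Pow(Add(4203, Add(-1414, Mul(-1, 1896))), Rational(1, 2)) = Pow(Add(4203, Add(-1414, -1896)), Rational(1, 2)) = Pow(Add(4203, -3310), Rational(1, 2)) = Pow(893, Rational(1, 2)) ≈ 29.883)
Mul(o, Pow(Function('j')(5, -51), -1)) = Mul(Pow(893, Rational(1, 2)), Pow(Add(Rational(-50, 9), Mul(10, -51)), -1)) = Mul(Pow(893, Rational(1, 2)), Pow(Add(Rational(-50, 9), -510), -1)) = Mul(Pow(893, Rational(1, 2)), Pow(Rational(-4640, 9), -1)) = Mul(Pow(893, Rational(1, 2)), Rational(-9, 4640)) = Mul(Rational(-9, 4640), Pow(893, Rational(1, 2)))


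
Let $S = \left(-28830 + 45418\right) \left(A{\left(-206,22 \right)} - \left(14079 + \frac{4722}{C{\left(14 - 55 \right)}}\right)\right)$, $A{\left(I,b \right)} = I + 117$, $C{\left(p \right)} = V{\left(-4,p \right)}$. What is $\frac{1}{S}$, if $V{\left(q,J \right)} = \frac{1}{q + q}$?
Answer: $\frac{1}{391609504} \approx 2.5536 \cdot 10^{-9}$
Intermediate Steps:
$V{\left(q,J \right)} = \frac{1}{2 q}$
$C{\left(p \right)} = - \frac{1}{8}$ ($C{\left(p \right)} = \frac{1}{2 \left(-4\right)} = \frac{1}{2} \left(- \frac{1}{4}\right) = - \frac{1}{8}$)
$A{\left(I,b \right)} = 117 + I$
$S = 391609504$ ($S = \left(-28830 + 45418\right) \left(\left(117 - 206\right) - \left(14079 + \frac{4722}{- \frac{1}{8}}\right)\right) = 16588 \left(-89 - \left(14079 + 4722 \left(-8\right)\right)\right) = 16588 \left(-89 - -23697\right) = 16588 \left(-89 + \left(-14079 + 37776\right)\right) = 16588 \left(-89 + 23697\right) = 16588 \cdot 23608 = 391609504$)
$\frac{1}{S} = \frac{1}{391609504}$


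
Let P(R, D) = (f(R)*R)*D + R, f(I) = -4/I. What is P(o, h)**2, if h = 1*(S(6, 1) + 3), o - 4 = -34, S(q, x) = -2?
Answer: 1156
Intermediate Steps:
o = -30 (o = 4 - 34 = -30)
h = 1 (h = 1*(-2 + 3) = 1*1 = 1)
P(R, D) = R - 4*D (P(R, D) = ((-4/R)*R)*D + R = -4*D + R = R - 4*D)
P(o, h)**2 = (-30 - 4*1)**2 = (-30 - 4)**2 = (-34)**2 = 1156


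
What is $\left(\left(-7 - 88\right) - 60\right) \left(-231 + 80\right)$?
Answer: $23405$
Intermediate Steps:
$\left(\left(-7 - 88\right) - 60\right) \left(-231 + 80\right) = \left(\left(-7 - 88\right) - 60\right) \left(-151\right) = \left(-95 - 60\right) \left(-151\right) = \left(-155\right) \left(-151\right) = 23405$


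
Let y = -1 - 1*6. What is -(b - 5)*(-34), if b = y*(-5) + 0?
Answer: 1020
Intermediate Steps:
y = -7 (y = -1 - 6 = -7)
b = 35 (b = -7*(-5) + 0 = 35 + 0 = 35)
-(b - 5)*(-34) = -(35 - 5)*(-34) = -30*(-34) = -1*(-1020) = 1020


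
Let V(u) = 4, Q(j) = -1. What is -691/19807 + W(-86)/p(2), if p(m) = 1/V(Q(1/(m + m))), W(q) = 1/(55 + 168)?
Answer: -74865/4416961 ≈ -0.016949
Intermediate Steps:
W(q) = 1/223
p(m) = ¼ (p(m) = 1/4 = ¼)
-691/19807 + W(-86)/p(2) = -691/19807 + 1/(223*(¼)) = -691*1/19807 + (1/223)*4 = -691/19807 + 4/223 = -74865/4416961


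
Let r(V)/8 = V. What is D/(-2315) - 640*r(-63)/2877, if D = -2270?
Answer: 7173878/63431 ≈ 113.10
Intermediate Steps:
r(V) = 8*V
D/(-2315) - 640*r(-63)/2877 = -2270/(-2315) - 640/(2877/((8*(-63)))) = -2270*(-1/2315) - 640/(2877/(-504)) = 454/463 - 640/(2877*(-1/504)) = 454/463 - 640/(-137/24) = 454/463 - 640*(-24/137) = 454/463 + 15360/137 = 7173878/63431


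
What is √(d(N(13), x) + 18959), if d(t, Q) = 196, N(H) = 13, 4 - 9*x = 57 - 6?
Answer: √19155 ≈ 138.40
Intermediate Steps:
x = -47/9 (x = 4/9 - (57 - 6)/9 = 4/9 - ⅑*51 = 4/9 - 17/3 = -47/9 ≈ -5.2222)
√(d(N(13), x) + 18959) = √(196 + 18959) = √19155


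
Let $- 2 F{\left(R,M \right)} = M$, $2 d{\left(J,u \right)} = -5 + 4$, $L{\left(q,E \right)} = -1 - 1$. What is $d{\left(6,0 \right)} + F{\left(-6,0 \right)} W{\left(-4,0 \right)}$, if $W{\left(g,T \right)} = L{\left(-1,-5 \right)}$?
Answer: $- \frac{1}{2} \approx -0.5$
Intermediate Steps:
$L{\left(q,E \right)} = -2$
$d{\left(J,u \right)} = - \frac{1}{2}$ ($d{\left(J,u \right)} = \frac{-5 + 4}{2} = \frac{1}{2} \left(-1\right) = - \frac{1}{2}$)
$F{\left(R,M \right)} = - \frac{M}{2}$
$W{\left(g,T \right)} = -2$
$d{\left(6,0 \right)} + F{\left(-6,0 \right)} W{\left(-4,0 \right)} = - \frac{1}{2} + \left(- \frac{1}{2}\right) 0 \left(-2\right) = - \frac{1}{2} + 0 \left(-2\right) = - \frac{1}{2} + 0 = - \frac{1}{2}$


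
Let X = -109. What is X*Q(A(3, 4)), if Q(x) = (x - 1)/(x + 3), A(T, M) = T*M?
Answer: -1199/15 ≈ -79.933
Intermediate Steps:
A(T, M) = M*T
Q(x) = (-1 + x)/(3 + x)
X*Q(A(3, 4)) = -109*(-1 + 4*3)/(3 + 4*3) = -109*(-1 + 12)/(3 + 12) = -109*11/15 = -1199/15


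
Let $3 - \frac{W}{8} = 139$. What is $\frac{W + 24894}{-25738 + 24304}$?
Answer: $- \frac{11903}{717} \approx -16.601$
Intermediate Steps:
$W = -1088$ ($W = 24 - 1112 = -1088$)
$\frac{W + 24894}{-25738 + 24304} = \frac{-1088 + 24894}{-25738 + 24304} = \frac{23806}{-1434} = 23806 \left(- \frac{1}{1434}\right) = - \frac{11903}{717}$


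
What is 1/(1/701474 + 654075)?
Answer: 701474/458816606551 ≈ 1.5289e-6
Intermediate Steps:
1/(1/701474 + 654075) = 1/(458816606551/701474) = 701474/458816606551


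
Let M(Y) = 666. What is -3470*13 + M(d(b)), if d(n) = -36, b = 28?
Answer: -44444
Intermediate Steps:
-3470*13 + M(d(b)) = -3470*13 + 666 = -45110 + 666 = -44444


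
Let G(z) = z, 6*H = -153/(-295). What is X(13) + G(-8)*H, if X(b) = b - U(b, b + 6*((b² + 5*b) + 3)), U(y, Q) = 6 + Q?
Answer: -421464/295 ≈ -1428.7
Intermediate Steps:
H = 51/590 (H = (-153/(-295))/6 = (-153*(-1/295))/6 = (⅙)*(153/295) = 51/590 ≈ 0.086441)
X(b) = -24 - 30*b - 6*b² (X(b) = b - (6 + (b + 6*((b² + 5*b) + 3))) = b - (6 + (b + 6*(3 + b² + 5*b))) = b - (6 + (b + (18 + 6*b² + 30*b))) = b - (6 + (18 + 6*b² + 31*b)) = b - (24 + 6*b² + 31*b) = b + (-24 - 31*b - 6*b²) = -24 - 30*b - 6*b²)
X(13) + G(-8)*H = (-24 - 30*13 - 6*13²) - 8*51/590 = (-24 - 390 - 6*169) - 204/295 = (-24 - 390 - 1014) - 204/295 = -1428 - 204/295 = -421464/295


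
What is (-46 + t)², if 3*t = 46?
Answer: 8464/9 ≈ 940.44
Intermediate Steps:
t = 46/3 (t = (⅓)*46 = 46/3 ≈ 15.333)
(-46 + t)² = (-46 + 46/3)² = (-92/3)² = 8464/9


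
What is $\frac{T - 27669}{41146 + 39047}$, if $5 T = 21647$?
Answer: $- \frac{116698}{400965} \approx -0.29104$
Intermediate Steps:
$T = \frac{21647}{5}$ ($T = \frac{1}{5} \cdot 21647 = \frac{21647}{5} \approx 4329.4$)
$\frac{T - 27669}{41146 + 39047} = \frac{\frac{21647}{5} - 27669}{41146 + 39047} = - \frac{116698}{5 \cdot 80193} = \left(- \frac{116698}{5}\right) \frac{1}{80193} = - \frac{116698}{400965}$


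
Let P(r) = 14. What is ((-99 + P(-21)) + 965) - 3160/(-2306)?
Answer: 1016220/1153 ≈ 881.37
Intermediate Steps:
((-99 + P(-21)) + 965) - 3160/(-2306) = ((-99 + 14) + 965) - 3160/(-2306) = (-85 + 965) - 3160*(-1/2306) = 880 + 1580/1153 = 1016220/1153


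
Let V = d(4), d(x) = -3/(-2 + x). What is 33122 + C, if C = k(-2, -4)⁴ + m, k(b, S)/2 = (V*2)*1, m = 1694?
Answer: 36112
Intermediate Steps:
V = -3/2 (V = -3/(-2 + 4) = -3/2 ≈ -1.5000)
k(b, S) = -6 (k(b, S) = 2*(-3/2*2*1) = 2*(-3*1) = 2*(-3) = -6)
C = 2990 (C = (-6)⁴ + 1694 = 1296 + 1694 = 2990)
33122 + C = 33122 + 2990 = 36112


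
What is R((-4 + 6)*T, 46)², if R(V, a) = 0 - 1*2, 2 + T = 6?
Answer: 4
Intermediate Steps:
T = 4 (T = -2 + 6 = 4)
R(V, a) = -2 (R(V, a) = 0 - 2 = -2)
R((-4 + 6)*T, 46)² = (-2)² = 4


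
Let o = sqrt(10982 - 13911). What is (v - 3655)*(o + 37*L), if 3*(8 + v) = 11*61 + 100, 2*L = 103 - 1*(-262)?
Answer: -22999015 - 3406*I*sqrt(2929) ≈ -2.2999e+7 - 1.8433e+5*I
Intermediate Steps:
o = I*sqrt(2929) (o = sqrt(-2929) = I*sqrt(2929) ≈ 54.12*I)
L = 365/2 (L = (103 - 1*(-262))/2 = (103 + 262)/2 = (1/2)*365 = 365/2 ≈ 182.50)
v = 249 (v = -8 + (11*61 + 100)/3 = -8 + (671 + 100)/3 = -8 + (1/3)*771 = -8 + 257 = 249)
(v - 3655)*(o + 37*L) = (249 - 3655)*(I*sqrt(2929) + 37*(365/2)) = -3406*(I*sqrt(2929) + 13505/2) = -3406*(13505/2 + I*sqrt(2929)) = -22999015 - 3406*I*sqrt(2929)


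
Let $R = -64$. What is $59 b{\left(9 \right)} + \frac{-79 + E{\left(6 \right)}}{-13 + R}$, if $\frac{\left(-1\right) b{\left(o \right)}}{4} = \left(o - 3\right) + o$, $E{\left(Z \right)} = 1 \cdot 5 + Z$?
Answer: $- \frac{272512}{77} \approx -3539.1$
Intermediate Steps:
$E{\left(Z \right)} = 5 + Z$
$b{\left(o \right)} = 12 - 8 o$ ($b{\left(o \right)} = - 4 \left(\left(o - 3\right) + o\right) = - 4 \left(\left(-3 + o\right) + o\right) = - 4 \left(-3 + 2 o\right) = 12 - 8 o$)
$59 b{\left(9 \right)} + \frac{-79 + E{\left(6 \right)}}{-13 + R} = 59 \left(12 - 72\right) + \frac{-79 + \left(5 + 6\right)}{-13 - 64} = 59 \left(12 - 72\right) + \frac{-79 + 11}{-77} = 59 \left(-60\right) - - \frac{68}{77} = -3540 + \frac{68}{77} = - \frac{272512}{77}$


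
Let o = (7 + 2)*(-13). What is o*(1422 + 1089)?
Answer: -293787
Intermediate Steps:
o = -117 (o = 9*(-13) = -117)
o*(1422 + 1089) = -117*(1422 + 1089) = -117*2511 = -293787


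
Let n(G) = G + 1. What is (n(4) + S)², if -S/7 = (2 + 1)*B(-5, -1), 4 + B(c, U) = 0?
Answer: 7921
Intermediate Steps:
B(c, U) = -4 (B(c, U) = -4 + 0 = -4)
n(G) = 1 + G
S = 84 (S = -7*(2 + 1)*(-4) = -21*(-4) = -7*(-12) = 84)
(n(4) + S)² = ((1 + 4) + 84)² = (5 + 84)² = 89² = 7921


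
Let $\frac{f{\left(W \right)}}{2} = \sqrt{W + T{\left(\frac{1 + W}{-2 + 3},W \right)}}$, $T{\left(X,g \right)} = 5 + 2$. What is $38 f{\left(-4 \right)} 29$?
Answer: $2204 \sqrt{3} \approx 3817.4$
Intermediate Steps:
$T{\left(X,g \right)} = 7$
$f{\left(W \right)} = 2 \sqrt{7 + W}$ ($f{\left(W \right)} = 2 \sqrt{W + 7} = 2 \sqrt{7 + W}$)
$38 f{\left(-4 \right)} 29 = 38 \cdot 2 \sqrt{7 - 4} \cdot 29 = 38 \cdot 2 \sqrt{3} \cdot 29 = 76 \sqrt{3} \cdot 29 = 2204 \sqrt{3}$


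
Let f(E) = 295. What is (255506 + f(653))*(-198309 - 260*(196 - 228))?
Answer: -48599376189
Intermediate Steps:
(255506 + f(653))*(-198309 - 260*(196 - 228)) = (255506 + 295)*(-198309 - 260*(196 - 228)) = 255801*(-198309 - 260*(-32)) = 255801*(-198309 + 8320) = 255801*(-189989) = -48599376189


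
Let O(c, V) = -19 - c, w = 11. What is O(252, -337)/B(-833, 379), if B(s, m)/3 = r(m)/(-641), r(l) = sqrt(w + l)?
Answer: 173711*sqrt(390)/1170 ≈ 2932.1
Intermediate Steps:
r(l) = sqrt(11 + l)
B(s, m) = -3*sqrt(11 + m)/641 (B(s, m) = 3*(sqrt(11 + m)/(-641)) = 3*(sqrt(11 + m)*(-1/641)) = 3*(-sqrt(11 + m)/641) = -3*sqrt(11 + m)/641)
O(252, -337)/B(-833, 379) = (-19 - 1*252)/((-3*sqrt(11 + 379)/641)) = (-19 - 252)/((-3*sqrt(390)/641)) = -(-173711)*sqrt(390)/1170 = 173711*sqrt(390)/1170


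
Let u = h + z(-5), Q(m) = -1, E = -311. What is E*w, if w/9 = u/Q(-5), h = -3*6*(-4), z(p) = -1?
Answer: 198729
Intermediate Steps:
h = 72 (h = -18*(-4) = 72)
u = 71 (u = 72 - 1 = 71)
w = -639 (w = 9*(71/(-1)) = 9*(71*(-1)) = 9*(-71) = -639)
E*w = -311*(-639) = 198729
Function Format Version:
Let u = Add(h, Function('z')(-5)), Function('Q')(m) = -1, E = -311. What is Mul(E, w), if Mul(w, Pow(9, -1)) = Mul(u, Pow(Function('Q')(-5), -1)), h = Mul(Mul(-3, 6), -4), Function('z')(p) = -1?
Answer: 198729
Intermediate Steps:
h = 72 (h = Mul(-18, -4) = 72)
u = 71 (u = Add(72, -1) = 71)
w = -639 (w = Mul(9, Mul(71, Pow(-1, -1))) = Mul(9, Mul(71, -1)) = Mul(9, -71) = -639)
Mul(E, w) = Mul(-311, -639) = 198729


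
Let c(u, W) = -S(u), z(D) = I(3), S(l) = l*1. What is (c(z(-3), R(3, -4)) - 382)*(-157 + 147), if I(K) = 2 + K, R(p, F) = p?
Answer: 3870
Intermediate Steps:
S(l) = l
z(D) = 5 (z(D) = 2 + 3 = 5)
c(u, W) = -u
(c(z(-3), R(3, -4)) - 382)*(-157 + 147) = (-1*5 - 382)*(-157 + 147) = (-5 - 382)*(-10) = -387*(-10) = 3870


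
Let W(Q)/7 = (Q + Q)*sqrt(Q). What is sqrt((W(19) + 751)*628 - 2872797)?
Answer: sqrt(-2401169 + 167048*sqrt(19)) ≈ 1293.5*I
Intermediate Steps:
W(Q) = 14*Q**(3/2) (W(Q) = 7*((Q + Q)*sqrt(Q)) = 7*((2*Q)*sqrt(Q)) = 7*(2*Q**(3/2)) = 14*Q**(3/2))
sqrt((W(19) + 751)*628 - 2872797) = sqrt((14*19**(3/2) + 751)*628 - 2872797) = sqrt((14*(19*sqrt(19)) + 751)*628 - 2872797) = sqrt((266*sqrt(19) + 751)*628 - 2872797) = sqrt((751 + 266*sqrt(19))*628 - 2872797) = sqrt((471628 + 167048*sqrt(19)) - 2872797) = sqrt(-2401169 + 167048*sqrt(19))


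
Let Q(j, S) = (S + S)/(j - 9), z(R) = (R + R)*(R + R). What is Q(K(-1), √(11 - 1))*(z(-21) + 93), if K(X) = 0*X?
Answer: -1238*√10/3 ≈ -1305.0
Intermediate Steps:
z(R) = 4*R² (z(R) = (2*R)*(2*R) = 4*R²)
K(X) = 0
Q(j, S) = 2*S/(-9 + j) (Q(j, S) = (2*S)/(-9 + j) = 2*S/(-9 + j))
Q(K(-1), √(11 - 1))*(z(-21) + 93) = (2*√(11 - 1)/(-9 + 0))*(4*(-21)² + 93) = (2*√10/(-9))*(4*441 + 93) = (2*√10*(-⅑))*(1764 + 93) = -2*√10/9*1857 = -1238*√10/3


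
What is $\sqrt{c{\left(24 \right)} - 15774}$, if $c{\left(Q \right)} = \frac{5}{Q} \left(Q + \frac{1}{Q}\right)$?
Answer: $\frac{i \sqrt{9082939}}{24} \approx 125.57 i$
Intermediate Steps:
$c{\left(Q \right)} = \frac{5 \left(Q + \frac{1}{Q}\right)}{Q}$
$\sqrt{c{\left(24 \right)} - 15774} = \sqrt{\left(5 + \frac{5}{576}\right) - 15774} = \sqrt{\frac{2885}{576} - 15774} = \sqrt{- \frac{9082939}{576}} = \frac{i \sqrt{9082939}}{24}$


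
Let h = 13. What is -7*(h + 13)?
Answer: -182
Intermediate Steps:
-7*(h + 13) = -7*(13 + 13) = -7*26 = -182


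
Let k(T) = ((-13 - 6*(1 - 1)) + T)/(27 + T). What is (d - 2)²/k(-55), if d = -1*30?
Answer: 7168/17 ≈ 421.65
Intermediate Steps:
d = -30
k(T) = (-13 + T)/(27 + T) (k(T) = ((-13 - 6*0) + T)/(27 + T) = ((-13 - 1*0) + T)/(27 + T) = ((-13 + 0) + T)/(27 + T) = (-13 + T)/(27 + T))
(d - 2)²/k(-55) = (-30 - 2)²/(((-13 - 55)/(27 - 55))) = (-32)²/((-68/(-28))) = 1024/((-1/28*(-68))) = 1024/(17/7) = 1024*(7/17) = 7168/17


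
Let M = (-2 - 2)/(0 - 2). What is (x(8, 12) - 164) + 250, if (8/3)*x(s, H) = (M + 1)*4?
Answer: 181/2 ≈ 90.500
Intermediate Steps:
M = 2 (M = -4/(-2) = -4*(-1/2) = 2)
x(s, H) = 9/2 (x(s, H) = 3*((2 + 1)*4)/8 = 3*(3*4)/8 = (3/8)*12 = 9/2)
(x(8, 12) - 164) + 250 = (9/2 - 164) + 250 = -319/2 + 250 = 181/2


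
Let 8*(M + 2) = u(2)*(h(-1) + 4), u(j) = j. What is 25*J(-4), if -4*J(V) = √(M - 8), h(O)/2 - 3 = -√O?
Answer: -25*√(-30 - 2*I)/8 ≈ -0.57023 + 17.126*I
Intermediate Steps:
h(O) = 6 - 2*√O (h(O) = 6 + 2*(-√O) = 6 - 2*√O)
M = ½ - I/2 (M = -2 + (2*((6 - 2*I) + 4))/8 = -2 + (2*(10 - 2*I))/8 = -2 + (20 - 4*I)/8 = -2 + (5/2 - I/2) = ½ - I/2 ≈ 0.5 - 0.5*I)
J(V) = -√(-15/2 - I/2)/4 (J(V) = -√((½ - I/2) - 8)/4 = -√(-15/2 - I/2)/4)
25*J(-4) = 25*(-√(-30 - 2*I)/8) = -25*√(-30 - 2*I)/8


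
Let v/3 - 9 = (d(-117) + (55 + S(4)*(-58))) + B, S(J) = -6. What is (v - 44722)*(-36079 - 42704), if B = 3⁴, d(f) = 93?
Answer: 3384832812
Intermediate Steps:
B = 81
v = 1758 (v = 27 + 3*((93 + (55 - 6*(-58))) + 81) = 27 + 3*((93 + (55 + 348)) + 81) = 27 + 3*((93 + 403) + 81) = 27 + 3*(496 + 81) = 27 + 3*577 = 27 + 1731 = 1758)
(v - 44722)*(-36079 - 42704) = (1758 - 44722)*(-36079 - 42704) = -42964*(-78783) = 3384832812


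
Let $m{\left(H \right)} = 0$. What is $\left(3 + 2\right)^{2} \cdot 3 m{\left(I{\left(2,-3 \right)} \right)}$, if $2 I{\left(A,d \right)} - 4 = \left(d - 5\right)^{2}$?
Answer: $0$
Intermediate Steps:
$I{\left(A,d \right)} = 2 + \frac{\left(-5 + d\right)^{2}}{2}$ ($I{\left(A,d \right)} = 2 + \frac{\left(d - 5\right)^{2}}{2} = 2 + \frac{\left(-5 + d\right)^{2}}{2}$)
$\left(3 + 2\right)^{2} \cdot 3 m{\left(I{\left(2,-3 \right)} \right)} = \left(3 + 2\right)^{2} \cdot 3 \cdot 0 = 5^{2} \cdot 0 = 25 \cdot 0 = 0$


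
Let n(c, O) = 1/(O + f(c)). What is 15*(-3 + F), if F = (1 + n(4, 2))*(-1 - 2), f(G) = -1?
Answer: -135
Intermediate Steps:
n(c, O) = 1/(-1 + O) (n(c, O) = 1/(O - 1) = 1/(-1 + O))
F = -6 (F = (1 + 1/(-1 + 2))*(-1 - 2) = (1 + 1/1)*(-3) = (1 + 1)*(-3) = 2*(-3) = -6)
15*(-3 + F) = 15*(-3 - 6) = 15*(-9) = -135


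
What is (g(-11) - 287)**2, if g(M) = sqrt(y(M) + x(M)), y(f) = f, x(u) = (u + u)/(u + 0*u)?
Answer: 82360 - 1722*I ≈ 82360.0 - 1722.0*I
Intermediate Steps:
x(u) = 2 (x(u) = (2*u)/(u + 0) = (2*u)/u = 2)
g(M) = sqrt(2 + M) (g(M) = sqrt(M + 2) = sqrt(2 + M))
(g(-11) - 287)**2 = (sqrt(2 - 11) - 287)**2 = (sqrt(-9) - 287)**2 = (3*I - 287)**2 = (-287 + 3*I)**2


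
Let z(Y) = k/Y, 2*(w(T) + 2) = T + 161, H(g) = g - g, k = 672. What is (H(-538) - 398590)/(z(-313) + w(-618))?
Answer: 249517340/145637 ≈ 1713.3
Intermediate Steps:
H(g) = 0
w(T) = 157/2 + T/2 (w(T) = -2 + (T + 161)/2 = -2 + (161 + T)/2 = -2 + (161/2 + T/2) = 157/2 + T/2)
z(Y) = 672/Y
(H(-538) - 398590)/(z(-313) + w(-618)) = (0 - 398590)/(672/(-313) + (157/2 + (1/2)*(-618))) = -398590/(672*(-1/313) + (157/2 - 309)) = -398590/(-672/313 - 461/2) = -398590/(-145637/626) = -398590*(-626/145637) = 249517340/145637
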